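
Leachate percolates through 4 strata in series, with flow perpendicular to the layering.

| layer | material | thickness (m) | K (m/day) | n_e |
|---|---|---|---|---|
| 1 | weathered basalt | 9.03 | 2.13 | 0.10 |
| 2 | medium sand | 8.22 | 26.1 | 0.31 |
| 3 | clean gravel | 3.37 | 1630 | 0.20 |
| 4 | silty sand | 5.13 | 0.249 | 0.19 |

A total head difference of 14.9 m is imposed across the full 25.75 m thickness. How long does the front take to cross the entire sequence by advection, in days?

With flow normal to the layers, continuity requires the same specific discharge q through every layer.
Σ(b_i/K_i) = 9.03/2.13 + 8.22/26.1 + 3.37/1630 + 5.13/0.249 = 25.16 d.
q = Δh / Σ(b_i/K_i) = 14.9 / 25.16 = 0.5922 m/day.
In each layer the seepage velocity is v_i = q/n_i, so the layer transit time is t_i = b_i·n_i / q:
  layer 1 (weathered basalt): t_1 = 9.03 × 0.10 / 0.5922 = 1.525 d
  layer 2 (medium sand): t_2 = 8.22 × 0.31 / 0.5922 = 4.303 d
  layer 3 (clean gravel): t_3 = 3.37 × 0.20 / 0.5922 = 1.138 d
  layer 4 (silty sand): t_4 = 5.13 × 0.19 / 0.5922 = 1.646 d
Total t = Σ t_i = 8.611 days.

8.61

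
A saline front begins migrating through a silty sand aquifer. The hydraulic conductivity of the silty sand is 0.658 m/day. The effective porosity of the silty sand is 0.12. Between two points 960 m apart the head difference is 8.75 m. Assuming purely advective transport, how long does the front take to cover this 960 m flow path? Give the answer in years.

52.6

Hydraulic gradient i = Δh / L = 8.75 / 960 = 0.009115.
Darcy flux q = K · i = 0.6580 × 0.009115 = 0.005997 m/day.
Seepage velocity v = q / n_e = 0.005997 / 0.12 = 0.04998 m/day.
Travel time t = L / v = 960 / 0.04998 = 19208 days = 52.59 years.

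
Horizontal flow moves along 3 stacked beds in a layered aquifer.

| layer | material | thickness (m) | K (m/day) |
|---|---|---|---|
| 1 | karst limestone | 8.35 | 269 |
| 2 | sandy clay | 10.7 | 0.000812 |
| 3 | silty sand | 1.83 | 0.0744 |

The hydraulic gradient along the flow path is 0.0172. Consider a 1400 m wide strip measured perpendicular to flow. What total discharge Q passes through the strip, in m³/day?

54100

Flow is parallel to layering, so each bed carries its own Darcy discharge and the transmissivities add.
Σ(K_i·b_i) = 269×8.35 + 0.000812×10.7 + 0.0744×1.83 = 2246 m²/day.
Hydraulic gradient i = 0.0172.
Q = Σ(K_i·b_i) · W · i = 2246 × 1400 × 0.01720 = 54091 m³/day.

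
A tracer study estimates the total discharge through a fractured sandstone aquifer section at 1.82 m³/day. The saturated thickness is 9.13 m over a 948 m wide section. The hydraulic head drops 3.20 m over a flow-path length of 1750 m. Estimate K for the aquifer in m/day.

Cross-sectional area A = 948 × 9.13 = 8655 m².
Hydraulic gradient i = Δh / L = 3.20 / 1750 = 0.001829.
From Q = K·A·i, K = Q / (A·i) = 1.82 / (8655 × 0.001829) = 0.1150 m/day.

0.115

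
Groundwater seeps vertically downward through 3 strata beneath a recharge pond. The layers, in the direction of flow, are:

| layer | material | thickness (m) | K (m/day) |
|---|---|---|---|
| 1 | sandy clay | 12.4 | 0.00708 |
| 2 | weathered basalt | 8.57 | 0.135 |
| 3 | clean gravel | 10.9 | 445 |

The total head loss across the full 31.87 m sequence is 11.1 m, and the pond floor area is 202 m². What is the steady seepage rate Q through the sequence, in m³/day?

1.24

Flow is perpendicular to layering, so the layers act in series and the equivalent K is the thickness-weighted harmonic mean.
Total thickness L = 12.4 + 8.57 + 10.9 = 31.87 m.
Σ(b_i/K_i) = 12.4/0.00708 + 8.57/0.135 + 10.9/445 = 1815 d.
K_eq = L / Σ(b_i/K_i) = 31.87 / 1815 = 0.01756 m/day.
Q = K_eq · A · (Δh/L) = 0.01756 × 202 × (11.1/31.87) = 1.235 m³/day.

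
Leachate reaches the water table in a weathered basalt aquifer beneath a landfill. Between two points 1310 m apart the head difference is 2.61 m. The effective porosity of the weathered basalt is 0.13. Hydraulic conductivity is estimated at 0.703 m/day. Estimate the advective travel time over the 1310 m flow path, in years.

Hydraulic gradient i = Δh / L = 2.61 / 1310 = 0.001992.
Darcy flux q = K · i = 0.7030 × 0.001992 = 0.001401 m/day.
Seepage velocity v = q / n_e = 0.001401 / 0.13 = 0.01077 m/day.
Travel time t = L / v = 1310 / 0.01077 = 1.216e+05 days = 332.9 years.

333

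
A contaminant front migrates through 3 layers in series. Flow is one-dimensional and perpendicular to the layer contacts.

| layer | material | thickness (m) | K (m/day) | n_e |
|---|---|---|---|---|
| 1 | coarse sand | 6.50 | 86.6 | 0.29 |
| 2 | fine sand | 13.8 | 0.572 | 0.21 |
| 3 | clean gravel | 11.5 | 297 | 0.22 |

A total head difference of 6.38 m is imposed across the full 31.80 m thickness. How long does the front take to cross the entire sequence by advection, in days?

27.8

With flow normal to the layers, continuity requires the same specific discharge q through every layer.
Σ(b_i/K_i) = 6.50/86.6 + 13.8/0.572 + 11.5/297 = 24.24 d.
q = Δh / Σ(b_i/K_i) = 6.38 / 24.24 = 0.2632 m/day.
In each layer the seepage velocity is v_i = q/n_i, so the layer transit time is t_i = b_i·n_i / q:
  layer 1 (coarse sand): t_1 = 6.50 × 0.29 / 0.2632 = 7.162 d
  layer 2 (fine sand): t_2 = 13.8 × 0.21 / 0.2632 = 11.01 d
  layer 3 (clean gravel): t_3 = 11.5 × 0.22 / 0.2632 = 9.612 d
Total t = Σ t_i = 27.78 days.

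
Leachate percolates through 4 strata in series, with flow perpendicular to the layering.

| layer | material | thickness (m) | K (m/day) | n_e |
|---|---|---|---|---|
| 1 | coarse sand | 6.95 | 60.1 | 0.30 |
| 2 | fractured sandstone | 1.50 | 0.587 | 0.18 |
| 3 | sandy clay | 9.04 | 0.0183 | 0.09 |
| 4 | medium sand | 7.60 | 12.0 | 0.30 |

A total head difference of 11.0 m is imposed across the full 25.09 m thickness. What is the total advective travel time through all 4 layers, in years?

With flow normal to the layers, continuity requires the same specific discharge q through every layer.
Σ(b_i/K_i) = 6.95/60.1 + 1.50/0.587 + 9.04/0.0183 + 7.60/12.0 = 497.3 d.
q = Δh / Σ(b_i/K_i) = 11.0 / 497.3 = 0.02212 m/day.
In each layer the seepage velocity is v_i = q/n_i, so the layer transit time is t_i = b_i·n_i / q:
  layer 1 (coarse sand): t_1 = 6.95 × 0.30 / 0.02212 = 94.26 d
  layer 2 (fractured sandstone): t_2 = 1.50 × 0.18 / 0.02212 = 12.21 d
  layer 3 (sandy clay): t_3 = 9.04 × 0.09 / 0.02212 = 36.78 d
  layer 4 (medium sand): t_4 = 7.60 × 0.30 / 0.02212 = 103.1 d
Total t = Σ t_i = 246.3 days = 0.6744 years.

0.674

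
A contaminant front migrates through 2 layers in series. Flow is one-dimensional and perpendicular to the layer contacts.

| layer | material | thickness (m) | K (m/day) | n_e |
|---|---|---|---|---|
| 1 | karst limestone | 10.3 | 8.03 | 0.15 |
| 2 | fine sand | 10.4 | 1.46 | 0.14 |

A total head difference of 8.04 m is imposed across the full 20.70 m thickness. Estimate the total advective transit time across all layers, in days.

3.14

With flow normal to the layers, continuity requires the same specific discharge q through every layer.
Σ(b_i/K_i) = 10.3/8.03 + 10.4/1.46 = 8.406 d.
q = Δh / Σ(b_i/K_i) = 8.04 / 8.406 = 0.9565 m/day.
In each layer the seepage velocity is v_i = q/n_i, so the layer transit time is t_i = b_i·n_i / q:
  layer 1 (karst limestone): t_1 = 10.3 × 0.15 / 0.9565 = 1.615 d
  layer 2 (fine sand): t_2 = 10.4 × 0.14 / 0.9565 = 1.522 d
Total t = Σ t_i = 3.138 days.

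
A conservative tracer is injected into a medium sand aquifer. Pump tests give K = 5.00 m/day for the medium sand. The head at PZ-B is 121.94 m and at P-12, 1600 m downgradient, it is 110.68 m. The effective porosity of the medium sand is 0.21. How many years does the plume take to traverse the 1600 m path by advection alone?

Hydraulic gradient i = (121.94 − 110.68) / 1600 = 11.26 / 1600 = 0.007037.
Darcy flux q = K · i = 5.000 × 0.007037 = 0.03519 m/day.
Seepage velocity v = q / n_e = 0.03519 / 0.21 = 0.1676 m/day.
Travel time t = L / v = 1600 / 0.1676 = 9549 days = 26.14 years.

26.1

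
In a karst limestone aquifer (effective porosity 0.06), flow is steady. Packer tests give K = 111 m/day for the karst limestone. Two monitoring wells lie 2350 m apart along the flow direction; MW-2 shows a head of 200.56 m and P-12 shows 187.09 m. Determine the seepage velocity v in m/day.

Hydraulic gradient i = (200.56 − 187.09) / 2350 = 13.47 / 2350 = 0.005732.
Darcy flux q = K · i = 111.0 × 0.005732 = 0.6362 m/day.
Seepage velocity v = q / n_e = 0.6362 / 0.06 = 10.60 m/day.

10.6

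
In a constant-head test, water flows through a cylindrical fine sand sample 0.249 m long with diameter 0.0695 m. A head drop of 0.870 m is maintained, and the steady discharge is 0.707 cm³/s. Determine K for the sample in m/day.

4.61

Cross-sectional area A = π·(d/2)² = π × (0.0695/2)² = 0.003794 m².
Convert discharge: 0.707 cm³/s = 7.070e-07 m³/s.
Darcy's law rearranged: K = Q·L / (A·Δh) = 7.070e-07 × 0.249 / (0.003794 × 0.870) = 5.334e-05 m/s = 4.608 m/day.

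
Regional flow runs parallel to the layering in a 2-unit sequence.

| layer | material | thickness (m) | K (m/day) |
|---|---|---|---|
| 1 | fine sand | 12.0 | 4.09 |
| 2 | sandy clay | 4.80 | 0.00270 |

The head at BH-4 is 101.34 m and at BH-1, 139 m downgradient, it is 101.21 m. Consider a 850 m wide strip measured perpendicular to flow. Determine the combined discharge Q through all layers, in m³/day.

39.0

Flow is parallel to layering, so each bed carries its own Darcy discharge and the transmissivities add.
Σ(K_i·b_i) = 4.09×12.0 + 0.00270×4.80 = 49.09 m²/day.
Hydraulic gradient i = (101.34 − 101.21) / 139 = 0.13 / 139 = 0.0009353.
Q = Σ(K_i·b_i) · W · i = 49.09 × 850 × 0.0009353 = 39.03 m³/day.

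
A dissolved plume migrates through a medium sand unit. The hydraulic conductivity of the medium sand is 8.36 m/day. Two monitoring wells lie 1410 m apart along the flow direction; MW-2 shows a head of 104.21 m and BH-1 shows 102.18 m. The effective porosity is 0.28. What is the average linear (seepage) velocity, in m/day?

Hydraulic gradient i = (104.21 − 102.18) / 1410 = 2.03 / 1410 = 0.001440.
Darcy flux q = K · i = 8.360 × 0.001440 = 0.01204 m/day.
Seepage velocity v = q / n_e = 0.01204 / 0.28 = 0.04299 m/day.

0.0430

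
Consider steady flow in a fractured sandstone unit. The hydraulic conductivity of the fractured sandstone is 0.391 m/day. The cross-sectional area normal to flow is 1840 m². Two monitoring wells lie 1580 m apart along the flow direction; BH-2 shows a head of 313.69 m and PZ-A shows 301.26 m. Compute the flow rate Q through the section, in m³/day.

Hydraulic gradient i = (313.69 − 301.26) / 1580 = 12.43 / 1580 = 0.007867.
Darcy's law: Q = K · A · i = 0.3910 × 1840 × 0.007867 = 5.660 m³/day.

5.66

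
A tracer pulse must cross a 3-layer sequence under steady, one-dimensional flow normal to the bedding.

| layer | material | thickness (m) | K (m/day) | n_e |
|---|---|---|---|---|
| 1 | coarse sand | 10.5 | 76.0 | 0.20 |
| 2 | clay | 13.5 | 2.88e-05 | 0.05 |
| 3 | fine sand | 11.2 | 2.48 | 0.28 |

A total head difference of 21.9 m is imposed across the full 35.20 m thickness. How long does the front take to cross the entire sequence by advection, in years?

With flow normal to the layers, continuity requires the same specific discharge q through every layer.
Σ(b_i/K_i) = 10.5/76.0 + 13.5/2.88e-05 + 11.2/2.48 = 4.688e+05 d.
q = Δh / Σ(b_i/K_i) = 21.9 / 4.688e+05 = 4.672e-05 m/day.
In each layer the seepage velocity is v_i = q/n_i, so the layer transit time is t_i = b_i·n_i / q:
  layer 1 (coarse sand): t_1 = 10.5 × 0.20 / 4.672e-05 = 44949 d
  layer 2 (clay): t_2 = 13.5 × 0.05 / 4.672e-05 = 14448 d
  layer 3 (fine sand): t_3 = 11.2 × 0.28 / 4.672e-05 = 67124 d
Total t = Σ t_i = 1.265e+05 days = 346.4 years.

346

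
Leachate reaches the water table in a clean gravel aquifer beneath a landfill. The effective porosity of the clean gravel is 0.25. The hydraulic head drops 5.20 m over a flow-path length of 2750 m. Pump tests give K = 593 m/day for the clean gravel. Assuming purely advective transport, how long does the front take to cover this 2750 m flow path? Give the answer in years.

Hydraulic gradient i = Δh / L = 5.20 / 2750 = 0.001891.
Darcy flux q = K · i = 593.0 × 0.001891 = 1.121 m/day.
Seepage velocity v = q / n_e = 1.121 / 0.25 = 4.485 m/day.
Travel time t = L / v = 2750 / 4.485 = 613.1 days = 1.679 years.

1.68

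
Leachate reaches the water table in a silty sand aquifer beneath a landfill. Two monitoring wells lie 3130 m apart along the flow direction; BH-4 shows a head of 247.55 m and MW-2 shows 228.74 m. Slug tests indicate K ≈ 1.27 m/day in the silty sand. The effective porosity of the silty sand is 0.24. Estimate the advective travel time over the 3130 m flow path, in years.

269

Hydraulic gradient i = (247.55 − 228.74) / 3130 = 18.81 / 3130 = 0.006010.
Darcy flux q = K · i = 1.270 × 0.006010 = 0.007632 m/day.
Seepage velocity v = q / n_e = 0.007632 / 0.24 = 0.03180 m/day.
Travel time t = L / v = 3130 / 0.03180 = 98425 days = 269.5 years.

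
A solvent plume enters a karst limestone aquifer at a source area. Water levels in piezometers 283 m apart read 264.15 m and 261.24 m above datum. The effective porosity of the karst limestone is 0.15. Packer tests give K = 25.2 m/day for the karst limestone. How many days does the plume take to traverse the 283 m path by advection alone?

164

Hydraulic gradient i = (264.15 − 261.24) / 283 = 2.91 / 283 = 0.01028.
Darcy flux q = K · i = 25.20 × 0.01028 = 0.2591 m/day.
Seepage velocity v = q / n_e = 0.2591 / 0.15 = 1.727 m/day.
Travel time t = L / v = 283 / 1.727 = 163.8 days.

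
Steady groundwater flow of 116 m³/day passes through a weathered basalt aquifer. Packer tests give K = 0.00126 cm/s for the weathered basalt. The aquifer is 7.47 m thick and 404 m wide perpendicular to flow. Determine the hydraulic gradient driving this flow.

0.0353

Convert K: 0.00126 cm/s × 864 = 1.089 m/day.
Cross-sectional area A = 404 × 7.47 = 3018 m².
From Q = K·A·i, i = Q / (K·A) = 116 / (1.089 × 3018) = 0.03531.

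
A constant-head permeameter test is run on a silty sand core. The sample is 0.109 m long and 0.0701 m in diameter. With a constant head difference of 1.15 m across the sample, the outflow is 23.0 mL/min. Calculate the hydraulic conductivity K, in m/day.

Cross-sectional area A = π·(d/2)² = π × (0.0701/2)² = 0.003859 m².
Convert discharge: 23.0 mL/min = 3.833e-07 m³/s.
Darcy's law rearranged: K = Q·L / (A·Δh) = 3.833e-07 × 0.109 / (0.003859 × 1.15) = 9.414e-06 m/s = 0.8134 m/day.

0.813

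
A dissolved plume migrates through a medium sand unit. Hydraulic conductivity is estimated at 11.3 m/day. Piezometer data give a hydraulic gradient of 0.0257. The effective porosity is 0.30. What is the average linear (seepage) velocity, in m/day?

Hydraulic gradient i = 0.0257.
Darcy flux q = K · i = 11.30 × 0.02570 = 0.2904 m/day.
Seepage velocity v = q / n_e = 0.2904 / 0.30 = 0.9680 m/day.

0.968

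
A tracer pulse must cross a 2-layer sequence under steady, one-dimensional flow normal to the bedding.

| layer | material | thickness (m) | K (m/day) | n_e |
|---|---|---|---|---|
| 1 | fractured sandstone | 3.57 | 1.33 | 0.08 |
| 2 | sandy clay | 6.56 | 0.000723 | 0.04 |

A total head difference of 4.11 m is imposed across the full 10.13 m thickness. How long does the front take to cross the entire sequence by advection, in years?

3.31

With flow normal to the layers, continuity requires the same specific discharge q through every layer.
Σ(b_i/K_i) = 3.57/1.33 + 6.56/0.000723 = 9076 d.
q = Δh / Σ(b_i/K_i) = 4.11 / 9076 = 0.0004528 m/day.
In each layer the seepage velocity is v_i = q/n_i, so the layer transit time is t_i = b_i·n_i / q:
  layer 1 (fractured sandstone): t_1 = 3.57 × 0.08 / 0.0004528 = 630.7 d
  layer 2 (sandy clay): t_2 = 6.56 × 0.04 / 0.0004528 = 579.5 d
Total t = Σ t_i = 1210 days = 3.313 years.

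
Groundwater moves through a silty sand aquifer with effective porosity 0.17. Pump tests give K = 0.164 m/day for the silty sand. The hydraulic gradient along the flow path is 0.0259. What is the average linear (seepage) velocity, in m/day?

0.0250

Hydraulic gradient i = 0.0259.
Darcy flux q = K · i = 0.1640 × 0.02590 = 0.004248 m/day.
Seepage velocity v = q / n_e = 0.004248 / 0.17 = 0.02499 m/day.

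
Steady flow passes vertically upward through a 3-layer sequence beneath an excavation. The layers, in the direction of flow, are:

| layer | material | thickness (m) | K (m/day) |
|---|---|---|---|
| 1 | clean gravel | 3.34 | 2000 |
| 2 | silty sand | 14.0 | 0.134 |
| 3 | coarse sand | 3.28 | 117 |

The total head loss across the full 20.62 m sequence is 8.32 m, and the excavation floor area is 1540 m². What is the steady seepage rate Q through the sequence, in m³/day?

Flow is perpendicular to layering, so the layers act in series and the equivalent K is the thickness-weighted harmonic mean.
Total thickness L = 3.34 + 14.0 + 3.28 = 20.62 m.
Σ(b_i/K_i) = 3.34/2000 + 14.0/0.134 + 3.28/117 = 104.5 d.
K_eq = L / Σ(b_i/K_i) = 20.62 / 104.5 = 0.1973 m/day.
Q = K_eq · A · (Δh/L) = 0.1973 × 1540 × (8.32/20.62) = 122.6 m³/day.

123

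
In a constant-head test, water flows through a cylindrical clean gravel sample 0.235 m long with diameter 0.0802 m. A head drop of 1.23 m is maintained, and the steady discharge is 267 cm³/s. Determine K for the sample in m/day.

872

Cross-sectional area A = π·(d/2)² = π × (0.0802/2)² = 0.005052 m².
Convert discharge: 267 cm³/s = 0.0002670 m³/s.
Darcy's law rearranged: K = Q·L / (A·Δh) = 0.0002670 × 0.235 / (0.005052 × 1.23) = 0.01010 m/s = 872.5 m/day.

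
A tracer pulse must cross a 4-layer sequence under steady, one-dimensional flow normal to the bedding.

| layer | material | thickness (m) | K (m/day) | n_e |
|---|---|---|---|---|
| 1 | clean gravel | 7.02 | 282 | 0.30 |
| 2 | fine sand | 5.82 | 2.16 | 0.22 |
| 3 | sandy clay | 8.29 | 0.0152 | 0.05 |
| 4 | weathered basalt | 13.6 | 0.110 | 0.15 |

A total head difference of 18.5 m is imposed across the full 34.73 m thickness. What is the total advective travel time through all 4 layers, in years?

With flow normal to the layers, continuity requires the same specific discharge q through every layer.
Σ(b_i/K_i) = 7.02/282 + 5.82/2.16 + 8.29/0.0152 + 13.6/0.110 = 671.8 d.
q = Δh / Σ(b_i/K_i) = 18.5 / 671.8 = 0.02754 m/day.
In each layer the seepage velocity is v_i = q/n_i, so the layer transit time is t_i = b_i·n_i / q:
  layer 1 (clean gravel): t_1 = 7.02 × 0.30 / 0.02754 = 76.47 d
  layer 2 (fine sand): t_2 = 5.82 × 0.22 / 0.02754 = 46.49 d
  layer 3 (sandy clay): t_3 = 8.29 × 0.05 / 0.02754 = 15.05 d
  layer 4 (weathered basalt): t_4 = 13.6 × 0.15 / 0.02754 = 74.07 d
Total t = Σ t_i = 212.1 days = 0.5807 years.

0.581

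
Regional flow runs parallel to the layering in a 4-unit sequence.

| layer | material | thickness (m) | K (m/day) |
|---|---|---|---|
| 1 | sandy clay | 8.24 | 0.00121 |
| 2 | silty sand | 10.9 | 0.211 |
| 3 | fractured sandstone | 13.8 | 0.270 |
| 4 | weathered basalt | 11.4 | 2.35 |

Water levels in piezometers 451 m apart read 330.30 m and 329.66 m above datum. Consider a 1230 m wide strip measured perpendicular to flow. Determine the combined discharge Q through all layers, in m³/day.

Flow is parallel to layering, so each bed carries its own Darcy discharge and the transmissivities add.
Σ(K_i·b_i) = 0.00121×8.24 + 0.211×10.9 + 0.270×13.8 + 2.35×11.4 = 32.83 m²/day.
Hydraulic gradient i = (330.30 − 329.66) / 451 = 0.64 / 451 = 0.001419.
Q = Σ(K_i·b_i) · W · i = 32.83 × 1230 × 0.001419 = 57.30 m³/day.

57.3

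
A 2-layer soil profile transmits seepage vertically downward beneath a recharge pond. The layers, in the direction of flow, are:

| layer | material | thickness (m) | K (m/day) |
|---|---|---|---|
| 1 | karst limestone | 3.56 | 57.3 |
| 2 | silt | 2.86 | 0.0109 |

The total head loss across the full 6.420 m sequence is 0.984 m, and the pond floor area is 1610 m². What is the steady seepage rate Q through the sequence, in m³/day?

Flow is perpendicular to layering, so the layers act in series and the equivalent K is the thickness-weighted harmonic mean.
Total thickness L = 3.56 + 2.86 = 6.420 m.
Σ(b_i/K_i) = 3.56/57.3 + 2.86/0.0109 = 262.4 d.
K_eq = L / Σ(b_i/K_i) = 6.420 / 262.4 = 0.02446 m/day.
Q = K_eq · A · (Δh/L) = 0.02446 × 1610 × (0.984/6.420) = 6.036 m³/day.

6.04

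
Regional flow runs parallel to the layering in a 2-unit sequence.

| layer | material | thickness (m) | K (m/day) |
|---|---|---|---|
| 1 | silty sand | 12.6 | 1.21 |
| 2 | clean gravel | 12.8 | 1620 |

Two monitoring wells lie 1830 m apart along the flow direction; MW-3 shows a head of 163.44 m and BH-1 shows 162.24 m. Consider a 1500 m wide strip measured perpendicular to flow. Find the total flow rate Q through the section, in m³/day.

Flow is parallel to layering, so each bed carries its own Darcy discharge and the transmissivities add.
Σ(K_i·b_i) = 1.21×12.6 + 1620×12.8 = 20751 m²/day.
Hydraulic gradient i = (163.44 − 162.24) / 1830 = 1.2 / 1830 = 0.0006557.
Q = Σ(K_i·b_i) · W · i = 20751 × 1500 × 0.0006557 = 20411 m³/day.

20400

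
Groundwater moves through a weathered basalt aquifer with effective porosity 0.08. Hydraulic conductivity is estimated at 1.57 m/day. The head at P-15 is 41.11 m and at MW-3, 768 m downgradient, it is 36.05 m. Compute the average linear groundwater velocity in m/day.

Hydraulic gradient i = (41.11 − 36.05) / 768 = 5.06 / 768 = 0.006589.
Darcy flux q = K · i = 1.570 × 0.006589 = 0.01034 m/day.
Seepage velocity v = q / n_e = 0.01034 / 0.08 = 0.1293 m/day.

0.129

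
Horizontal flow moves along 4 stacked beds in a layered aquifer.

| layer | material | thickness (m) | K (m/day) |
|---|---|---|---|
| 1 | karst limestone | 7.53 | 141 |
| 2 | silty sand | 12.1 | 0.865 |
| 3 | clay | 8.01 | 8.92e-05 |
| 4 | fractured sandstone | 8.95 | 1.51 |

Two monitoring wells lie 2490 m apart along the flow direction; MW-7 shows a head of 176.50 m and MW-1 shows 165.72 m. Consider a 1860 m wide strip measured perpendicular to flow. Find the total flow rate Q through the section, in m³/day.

8740

Flow is parallel to layering, so each bed carries its own Darcy discharge and the transmissivities add.
Σ(K_i·b_i) = 141×7.53 + 0.865×12.1 + 8.92e-05×8.01 + 1.51×8.95 = 1086 m²/day.
Hydraulic gradient i = (176.50 − 165.72) / 2490 = 10.78 / 2490 = 0.004329.
Q = Σ(K_i·b_i) · W · i = 1086 × 1860 × 0.004329 = 8743 m³/day.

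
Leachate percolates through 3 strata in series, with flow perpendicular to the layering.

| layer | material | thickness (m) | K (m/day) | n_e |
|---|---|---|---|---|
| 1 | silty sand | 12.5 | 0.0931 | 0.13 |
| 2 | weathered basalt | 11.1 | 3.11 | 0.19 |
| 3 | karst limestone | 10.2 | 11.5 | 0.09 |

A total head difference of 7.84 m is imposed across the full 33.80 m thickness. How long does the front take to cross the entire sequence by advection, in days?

With flow normal to the layers, continuity requires the same specific discharge q through every layer.
Σ(b_i/K_i) = 12.5/0.0931 + 11.1/3.11 + 10.2/11.5 = 138.7 d.
q = Δh / Σ(b_i/K_i) = 7.84 / 138.7 = 0.05652 m/day.
In each layer the seepage velocity is v_i = q/n_i, so the layer transit time is t_i = b_i·n_i / q:
  layer 1 (silty sand): t_1 = 12.5 × 0.13 / 0.05652 = 28.75 d
  layer 2 (weathered basalt): t_2 = 11.1 × 0.19 / 0.05652 = 37.32 d
  layer 3 (karst limestone): t_3 = 10.2 × 0.09 / 0.05652 = 16.24 d
Total t = Σ t_i = 82.31 days.

82.3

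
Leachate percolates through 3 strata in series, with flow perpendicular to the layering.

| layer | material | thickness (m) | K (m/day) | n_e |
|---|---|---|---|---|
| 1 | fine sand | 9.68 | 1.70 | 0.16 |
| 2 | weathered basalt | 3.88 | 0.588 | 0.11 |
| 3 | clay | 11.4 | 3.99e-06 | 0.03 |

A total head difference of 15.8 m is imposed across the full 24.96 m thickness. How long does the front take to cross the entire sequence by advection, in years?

With flow normal to the layers, continuity requires the same specific discharge q through every layer.
Σ(b_i/K_i) = 9.68/1.70 + 3.88/0.588 + 11.4/3.99e-06 = 2.857e+06 d.
q = Δh / Σ(b_i/K_i) = 15.8 / 2.857e+06 = 5.530e-06 m/day.
In each layer the seepage velocity is v_i = q/n_i, so the layer transit time is t_i = b_i·n_i / q:
  layer 1 (fine sand): t_1 = 9.68 × 0.16 / 5.530e-06 = 2.801e+05 d
  layer 2 (weathered basalt): t_2 = 3.88 × 0.11 / 5.530e-06 = 77179 d
  layer 3 (clay): t_3 = 11.4 × 0.03 / 5.530e-06 = 61845 d
Total t = Σ t_i = 4.191e+05 days = 1147 years.

1150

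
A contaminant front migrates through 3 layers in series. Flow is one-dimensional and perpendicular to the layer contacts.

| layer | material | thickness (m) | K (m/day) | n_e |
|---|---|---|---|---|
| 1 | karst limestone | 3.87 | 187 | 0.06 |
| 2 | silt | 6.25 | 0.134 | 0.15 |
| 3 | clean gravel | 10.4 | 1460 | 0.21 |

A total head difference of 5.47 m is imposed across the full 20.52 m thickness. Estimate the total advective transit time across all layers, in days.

28.6

With flow normal to the layers, continuity requires the same specific discharge q through every layer.
Σ(b_i/K_i) = 3.87/187 + 6.25/0.134 + 10.4/1460 = 46.67 d.
q = Δh / Σ(b_i/K_i) = 5.47 / 46.67 = 0.1172 m/day.
In each layer the seepage velocity is v_i = q/n_i, so the layer transit time is t_i = b_i·n_i / q:
  layer 1 (karst limestone): t_1 = 3.87 × 0.06 / 0.1172 = 1.981 d
  layer 2 (silt): t_2 = 6.25 × 0.15 / 0.1172 = 7.999 d
  layer 3 (clean gravel): t_3 = 10.4 × 0.21 / 0.1172 = 18.63 d
Total t = Σ t_i = 28.61 days.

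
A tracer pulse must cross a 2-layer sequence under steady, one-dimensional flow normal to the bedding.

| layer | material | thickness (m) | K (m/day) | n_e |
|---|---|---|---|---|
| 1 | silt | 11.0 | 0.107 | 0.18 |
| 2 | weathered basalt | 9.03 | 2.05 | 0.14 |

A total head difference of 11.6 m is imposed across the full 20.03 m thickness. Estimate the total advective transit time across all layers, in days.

30.0

With flow normal to the layers, continuity requires the same specific discharge q through every layer.
Σ(b_i/K_i) = 11.0/0.107 + 9.03/2.05 = 107.2 d.
q = Δh / Σ(b_i/K_i) = 11.6 / 107.2 = 0.1082 m/day.
In each layer the seepage velocity is v_i = q/n_i, so the layer transit time is t_i = b_i·n_i / q:
  layer 1 (silt): t_1 = 11.0 × 0.18 / 0.1082 = 18.30 d
  layer 2 (weathered basalt): t_2 = 9.03 × 0.14 / 0.1082 = 11.68 d
Total t = Σ t_i = 29.98 days.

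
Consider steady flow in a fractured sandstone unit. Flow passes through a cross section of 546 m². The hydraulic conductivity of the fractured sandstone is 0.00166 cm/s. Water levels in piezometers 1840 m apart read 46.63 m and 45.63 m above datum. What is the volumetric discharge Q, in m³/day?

0.426

Convert K: 0.00166 cm/s × 864 = 1.434 m/day.
Hydraulic gradient i = (46.63 − 45.63) / 1840 = 1 / 1840 = 0.0005435.
Darcy's law: Q = K · A · i = 1.434 × 546.0 × 0.0005435 = 0.4256 m³/day.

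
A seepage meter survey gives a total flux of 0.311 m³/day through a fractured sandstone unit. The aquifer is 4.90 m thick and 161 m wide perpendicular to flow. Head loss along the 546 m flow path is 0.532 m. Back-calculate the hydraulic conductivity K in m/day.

Cross-sectional area A = 161 × 4.90 = 788.9 m².
Hydraulic gradient i = Δh / L = 0.532 / 546 = 0.0009744.
From Q = K·A·i, K = Q / (A·i) = 0.311 / (788.9 × 0.0009744) = 0.4046 m/day.

0.405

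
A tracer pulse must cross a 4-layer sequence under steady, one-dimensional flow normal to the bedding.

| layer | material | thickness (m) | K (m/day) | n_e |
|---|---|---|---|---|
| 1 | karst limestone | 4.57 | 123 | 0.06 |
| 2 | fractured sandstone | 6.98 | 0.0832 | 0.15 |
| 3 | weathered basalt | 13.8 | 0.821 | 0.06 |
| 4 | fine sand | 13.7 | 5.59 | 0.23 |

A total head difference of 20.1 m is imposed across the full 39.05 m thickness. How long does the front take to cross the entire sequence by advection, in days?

27.2

With flow normal to the layers, continuity requires the same specific discharge q through every layer.
Σ(b_i/K_i) = 4.57/123 + 6.98/0.0832 + 13.8/0.821 + 13.7/5.59 = 103.2 d.
q = Δh / Σ(b_i/K_i) = 20.1 / 103.2 = 0.1948 m/day.
In each layer the seepage velocity is v_i = q/n_i, so the layer transit time is t_i = b_i·n_i / q:
  layer 1 (karst limestone): t_1 = 4.57 × 0.06 / 0.1948 = 1.408 d
  layer 2 (fractured sandstone): t_2 = 6.98 × 0.15 / 0.1948 = 5.375 d
  layer 3 (weathered basalt): t_3 = 13.8 × 0.06 / 0.1948 = 4.251 d
  layer 4 (fine sand): t_4 = 13.7 × 0.23 / 0.1948 = 16.18 d
Total t = Σ t_i = 27.21 days.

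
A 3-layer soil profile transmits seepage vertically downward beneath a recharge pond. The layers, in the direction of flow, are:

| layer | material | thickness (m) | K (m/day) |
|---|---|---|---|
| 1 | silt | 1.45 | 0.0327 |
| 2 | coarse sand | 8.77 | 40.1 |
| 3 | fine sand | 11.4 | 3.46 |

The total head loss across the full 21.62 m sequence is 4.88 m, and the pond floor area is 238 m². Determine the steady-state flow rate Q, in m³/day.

Flow is perpendicular to layering, so the layers act in series and the equivalent K is the thickness-weighted harmonic mean.
Total thickness L = 1.45 + 8.77 + 11.4 = 21.62 m.
Σ(b_i/K_i) = 1.45/0.0327 + 8.77/40.1 + 11.4/3.46 = 47.86 d.
K_eq = L / Σ(b_i/K_i) = 21.62 / 47.86 = 0.4518 m/day.
Q = K_eq · A · (Δh/L) = 0.4518 × 238 × (4.88/21.62) = 24.27 m³/day.

24.3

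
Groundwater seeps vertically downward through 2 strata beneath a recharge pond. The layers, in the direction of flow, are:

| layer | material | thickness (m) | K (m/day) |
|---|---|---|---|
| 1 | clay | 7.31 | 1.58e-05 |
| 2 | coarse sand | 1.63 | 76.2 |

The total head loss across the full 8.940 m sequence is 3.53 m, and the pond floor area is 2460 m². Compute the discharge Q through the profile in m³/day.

Flow is perpendicular to layering, so the layers act in series and the equivalent K is the thickness-weighted harmonic mean.
Total thickness L = 7.31 + 1.63 = 8.940 m.
Σ(b_i/K_i) = 7.31/1.58e-05 + 1.63/76.2 = 4.627e+05 d.
K_eq = L / Σ(b_i/K_i) = 8.940 / 4.627e+05 = 1.932e-05 m/day.
Q = K_eq · A · (Δh/L) = 1.932e-05 × 2460 × (3.53/8.940) = 0.01877 m³/day.

0.0188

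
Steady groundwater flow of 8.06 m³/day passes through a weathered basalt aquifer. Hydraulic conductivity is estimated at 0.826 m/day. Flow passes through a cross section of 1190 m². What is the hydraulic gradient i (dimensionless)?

0.00820

From Q = K·A·i, i = Q / (K·A) = 8.06 / (0.8260 × 1190) = 0.008200.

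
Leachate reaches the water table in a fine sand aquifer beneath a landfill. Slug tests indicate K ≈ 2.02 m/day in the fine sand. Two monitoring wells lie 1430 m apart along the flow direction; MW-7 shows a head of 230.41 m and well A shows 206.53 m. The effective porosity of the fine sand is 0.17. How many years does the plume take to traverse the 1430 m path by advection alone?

Hydraulic gradient i = (230.41 − 206.53) / 1430 = 23.88 / 1430 = 0.01670.
Darcy flux q = K · i = 2.020 × 0.01670 = 0.03373 m/day.
Seepage velocity v = q / n_e = 0.03373 / 0.17 = 0.1984 m/day.
Travel time t = L / v = 1430 / 0.1984 = 7207 days = 19.73 years.

19.7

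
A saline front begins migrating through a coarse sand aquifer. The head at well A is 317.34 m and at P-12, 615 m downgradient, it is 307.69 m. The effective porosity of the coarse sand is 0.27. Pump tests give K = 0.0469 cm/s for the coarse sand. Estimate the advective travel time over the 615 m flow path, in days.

Convert K: 0.0469 cm/s × 864 = 40.52 m/day.
Hydraulic gradient i = (317.34 − 307.69) / 615 = 9.65 / 615 = 0.01569.
Darcy flux q = K · i = 40.52 × 0.01569 = 0.6358 m/day.
Seepage velocity v = q / n_e = 0.6358 / 0.27 = 2.355 m/day.
Travel time t = L / v = 615 / 2.355 = 261.2 days.

261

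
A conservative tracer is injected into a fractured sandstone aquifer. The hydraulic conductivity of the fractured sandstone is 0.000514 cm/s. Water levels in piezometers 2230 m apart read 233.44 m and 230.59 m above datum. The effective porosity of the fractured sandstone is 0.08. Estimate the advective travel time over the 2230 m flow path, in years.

Convert K: 0.000514 cm/s × 864 = 0.4441 m/day.
Hydraulic gradient i = (233.44 − 230.59) / 2230 = 2.85 / 2230 = 0.001278.
Darcy flux q = K · i = 0.4441 × 0.001278 = 0.0005676 m/day.
Seepage velocity v = q / n_e = 0.0005676 / 0.08 = 0.007095 m/day.
Travel time t = L / v = 2230 / 0.007095 = 3.143e+05 days = 860.6 years.

861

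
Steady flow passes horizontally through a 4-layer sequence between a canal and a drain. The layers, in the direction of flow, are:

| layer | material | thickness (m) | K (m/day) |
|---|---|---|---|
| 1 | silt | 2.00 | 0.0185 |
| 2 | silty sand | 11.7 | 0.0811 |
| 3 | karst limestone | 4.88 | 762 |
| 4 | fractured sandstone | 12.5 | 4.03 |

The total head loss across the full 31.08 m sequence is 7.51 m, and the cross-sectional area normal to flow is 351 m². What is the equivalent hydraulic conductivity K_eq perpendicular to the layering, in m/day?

Flow is perpendicular to layering, so the layers act in series and the equivalent K is the thickness-weighted harmonic mean.
Total thickness L = 2.00 + 11.7 + 4.88 + 12.5 = 31.08 m.
Σ(b_i/K_i) = 2.00/0.0185 + 11.7/0.0811 + 4.88/762 + 12.5/4.03 = 255.5 d.
K_eq = L / Σ(b_i/K_i) = 31.08 / 255.5 = 0.1217 m/day.

0.122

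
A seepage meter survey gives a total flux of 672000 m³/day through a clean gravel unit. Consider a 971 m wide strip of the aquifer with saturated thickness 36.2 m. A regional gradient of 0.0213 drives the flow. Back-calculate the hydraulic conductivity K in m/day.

Cross-sectional area A = 971 × 36.2 = 35150 m².
Hydraulic gradient i = 0.0213.
From Q = K·A·i, K = Q / (A·i) = 672000 / (35150 × 0.02130) = 897.6 m/day.

898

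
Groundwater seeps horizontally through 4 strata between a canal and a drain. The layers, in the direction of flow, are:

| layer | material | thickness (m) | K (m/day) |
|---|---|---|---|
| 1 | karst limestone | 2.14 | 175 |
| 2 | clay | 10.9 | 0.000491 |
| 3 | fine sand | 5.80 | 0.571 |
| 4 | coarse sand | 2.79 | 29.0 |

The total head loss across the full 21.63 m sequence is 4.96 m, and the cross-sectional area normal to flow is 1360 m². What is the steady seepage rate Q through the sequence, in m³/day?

0.304

Flow is perpendicular to layering, so the layers act in series and the equivalent K is the thickness-weighted harmonic mean.
Total thickness L = 2.14 + 10.9 + 5.80 + 2.79 = 21.63 m.
Σ(b_i/K_i) = 2.14/175 + 10.9/0.000491 + 5.80/0.571 + 2.79/29.0 = 22210 d.
K_eq = L / Σ(b_i/K_i) = 21.63 / 22210 = 0.0009739 m/day.
Q = K_eq · A · (Δh/L) = 0.0009739 × 1360 × (4.96/21.63) = 0.3037 m³/day.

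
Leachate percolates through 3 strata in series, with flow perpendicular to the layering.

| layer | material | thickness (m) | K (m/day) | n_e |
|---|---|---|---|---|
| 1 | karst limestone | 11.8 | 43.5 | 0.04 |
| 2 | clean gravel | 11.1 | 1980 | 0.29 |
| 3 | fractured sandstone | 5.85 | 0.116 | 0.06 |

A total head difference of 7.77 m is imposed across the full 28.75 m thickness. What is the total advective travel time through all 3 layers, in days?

26.4

With flow normal to the layers, continuity requires the same specific discharge q through every layer.
Σ(b_i/K_i) = 11.8/43.5 + 11.1/1980 + 5.85/0.116 = 50.71 d.
q = Δh / Σ(b_i/K_i) = 7.77 / 50.71 = 0.1532 m/day.
In each layer the seepage velocity is v_i = q/n_i, so the layer transit time is t_i = b_i·n_i / q:
  layer 1 (karst limestone): t_1 = 11.8 × 0.04 / 0.1532 = 3.080 d
  layer 2 (clean gravel): t_2 = 11.1 × 0.29 / 0.1532 = 21.01 d
  layer 3 (fractured sandstone): t_3 = 5.85 × 0.06 / 0.1532 = 2.291 d
Total t = Σ t_i = 26.38 days.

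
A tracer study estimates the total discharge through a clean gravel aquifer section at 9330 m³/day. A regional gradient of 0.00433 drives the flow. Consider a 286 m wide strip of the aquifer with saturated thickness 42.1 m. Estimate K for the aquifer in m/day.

179

Cross-sectional area A = 286 × 42.1 = 12041 m².
Hydraulic gradient i = 0.00433.
From Q = K·A·i, K = Q / (A·i) = 9330 / (12041 × 0.004330) = 179.0 m/day.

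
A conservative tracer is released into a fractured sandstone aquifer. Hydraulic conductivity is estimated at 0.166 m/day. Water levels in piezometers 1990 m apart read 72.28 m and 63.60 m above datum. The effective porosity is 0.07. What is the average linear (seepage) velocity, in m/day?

Hydraulic gradient i = (72.28 − 63.60) / 1990 = 8.68 / 1990 = 0.004362.
Darcy flux q = K · i = 0.1660 × 0.004362 = 0.0007241 m/day.
Seepage velocity v = q / n_e = 0.0007241 / 0.07 = 0.01034 m/day.

0.0103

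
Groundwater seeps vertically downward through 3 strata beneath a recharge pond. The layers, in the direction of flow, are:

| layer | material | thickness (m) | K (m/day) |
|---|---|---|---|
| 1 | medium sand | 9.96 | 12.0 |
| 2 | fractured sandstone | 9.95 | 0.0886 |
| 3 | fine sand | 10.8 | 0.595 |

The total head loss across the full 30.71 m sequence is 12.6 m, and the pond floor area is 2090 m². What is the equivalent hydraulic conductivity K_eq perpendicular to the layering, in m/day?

Flow is perpendicular to layering, so the layers act in series and the equivalent K is the thickness-weighted harmonic mean.
Total thickness L = 9.96 + 9.95 + 10.8 = 30.71 m.
Σ(b_i/K_i) = 9.96/12.0 + 9.95/0.0886 + 10.8/0.595 = 131.3 d.
K_eq = L / Σ(b_i/K_i) = 30.71 / 131.3 = 0.2339 m/day.

0.234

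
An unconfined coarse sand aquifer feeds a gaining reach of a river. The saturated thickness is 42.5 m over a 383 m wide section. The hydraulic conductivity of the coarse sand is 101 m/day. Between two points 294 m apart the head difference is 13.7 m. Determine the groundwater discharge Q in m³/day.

76600

Cross-sectional area A = 383 × 42.5 = 16278 m².
Hydraulic gradient i = Δh / L = 13.7 / 294 = 0.04660.
Darcy's law: Q = K · A · i = 101.0 × 16278 × 0.04660 = 76609 m³/day.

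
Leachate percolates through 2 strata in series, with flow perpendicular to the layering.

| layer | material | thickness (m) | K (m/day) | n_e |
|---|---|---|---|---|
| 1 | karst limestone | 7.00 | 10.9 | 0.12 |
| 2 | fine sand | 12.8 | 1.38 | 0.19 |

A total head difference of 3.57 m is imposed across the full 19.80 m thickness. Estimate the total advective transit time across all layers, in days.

With flow normal to the layers, continuity requires the same specific discharge q through every layer.
Σ(b_i/K_i) = 7.00/10.9 + 12.8/1.38 = 9.918 d.
q = Δh / Σ(b_i/K_i) = 3.57 / 9.918 = 0.3600 m/day.
In each layer the seepage velocity is v_i = q/n_i, so the layer transit time is t_i = b_i·n_i / q:
  layer 1 (karst limestone): t_1 = 7.00 × 0.12 / 0.3600 = 2.334 d
  layer 2 (fine sand): t_2 = 12.8 × 0.19 / 0.3600 = 6.756 d
Total t = Σ t_i = 9.090 days.

9.09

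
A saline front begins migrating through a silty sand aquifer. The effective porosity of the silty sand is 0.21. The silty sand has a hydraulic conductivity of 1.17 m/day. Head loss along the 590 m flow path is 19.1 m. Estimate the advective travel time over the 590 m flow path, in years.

Hydraulic gradient i = Δh / L = 19.1 / 590 = 0.03237.
Darcy flux q = K · i = 1.170 × 0.03237 = 0.03788 m/day.
Seepage velocity v = q / n_e = 0.03788 / 0.21 = 0.1804 m/day.
Travel time t = L / v = 590 / 0.1804 = 3271 days = 8.956 years.

8.96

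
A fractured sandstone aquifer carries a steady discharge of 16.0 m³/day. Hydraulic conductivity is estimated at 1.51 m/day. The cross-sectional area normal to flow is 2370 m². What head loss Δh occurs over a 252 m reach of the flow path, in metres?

From Q = K·A·i, i = Q / (K·A) = 16.0 / (1.510 × 2370) = 0.004471.
Head loss Δh = i · L = 0.004471 × 252 = 1.127 m.

1.13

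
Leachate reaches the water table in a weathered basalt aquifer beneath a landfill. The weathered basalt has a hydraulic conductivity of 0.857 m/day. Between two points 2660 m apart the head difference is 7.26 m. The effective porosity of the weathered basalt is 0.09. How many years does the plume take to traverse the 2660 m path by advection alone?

280

Hydraulic gradient i = Δh / L = 7.26 / 2660 = 0.002729.
Darcy flux q = K · i = 0.8570 × 0.002729 = 0.002339 m/day.
Seepage velocity v = q / n_e = 0.002339 / 0.09 = 0.02599 m/day.
Travel time t = L / v = 2660 / 0.02599 = 1.024e+05 days = 280.2 years.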